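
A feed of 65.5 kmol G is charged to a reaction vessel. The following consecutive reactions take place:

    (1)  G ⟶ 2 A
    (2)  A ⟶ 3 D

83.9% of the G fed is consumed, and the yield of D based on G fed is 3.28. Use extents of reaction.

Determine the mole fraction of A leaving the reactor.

Conversion of G: G consumed = 1ξ₁ = 0.839 × 65.5 → ξ₁ = 54.95 kmol.
Yield of D: 3ξ₂ / 65.5 = 3.28 → ξ₂ = 71.61 kmol.
Outlet amounts (n = n₀ + Σ ν·ξ):
  G: 65.5 − 1(54.95) = 10.55
  A: 0 + 2(54.95) − 1(71.61) = 38.3
  D: 0 + 3(71.61) = 214.8
Total out = 263.7 kmol; y_A = 38.3 / 263.7 = 0.1452.

0.145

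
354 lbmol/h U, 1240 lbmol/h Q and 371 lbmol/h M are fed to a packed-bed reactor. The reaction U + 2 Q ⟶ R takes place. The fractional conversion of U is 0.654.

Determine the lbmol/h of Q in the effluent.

U reacted = 0.654 × 354 = 231.5 lbmol/h; ν_U = −1, so ξ = 231.5/1 = 231.5 lbmol/h.
Outlet amounts (n = n₀ + ν ξ):
  U: 354 − 1(231.5) = 122.5
  Q: 1240 − 2(231.5) = 777
  R: 0 + 1(231.5) = 231.5
  M: 371 (inert)

777 lbmol/h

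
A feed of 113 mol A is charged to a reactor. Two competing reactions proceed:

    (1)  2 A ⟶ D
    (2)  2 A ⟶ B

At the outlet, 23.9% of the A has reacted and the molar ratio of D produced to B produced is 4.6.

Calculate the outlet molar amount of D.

11.1 mol

Conversion of A: A consumed = 0.239 × 113 = 27.01 mol = 2ξ₁ + 2ξ₂.
Selectivity: 1ξ₁ / (1ξ₂) = 4.6 → ξ₁ = 4.6 ξ₂.
Substitute: (2·4.6 + 2) ξ₂ = 27.01 → ξ₂ = 2.411 mol, ξ₁ = 11.09 mol.
Outlet amounts (n = n₀ + Σ ν·ξ):
  A: 113 − 2(11.09) − 2(2.411) = 85.99
  D: 0 + 1(11.09) = 11.09
  B: 0 + 1(2.411) = 2.411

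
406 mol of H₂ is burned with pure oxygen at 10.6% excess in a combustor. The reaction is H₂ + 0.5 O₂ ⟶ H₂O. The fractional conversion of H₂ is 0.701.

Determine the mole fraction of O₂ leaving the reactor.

Stoichiometric O₂ = 0.5 × 406 = 203 mol; O₂ fed = 203 × 1.106 = 224.5 mol.
Fuel reacted = 0.701 × 406 → ξ = 284.6 mol.
Outlet (n = n₀ + ν ξ):
  H₂: 406 − 1(284.6) = 121.4
  O₂: 224.5 − 0.5(284.6) = 82.22
  H₂O: 0 + 1(284.6) = 284.6
Total out = 488.2 mol; y_O₂ = 82.22 / 488.2 = 0.1684.

0.168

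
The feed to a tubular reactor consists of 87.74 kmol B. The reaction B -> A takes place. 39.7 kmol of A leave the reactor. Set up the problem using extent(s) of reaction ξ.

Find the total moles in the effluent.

For A: n = n₀ + 1ξ → 39.7 = 0 + 1ξ, giving ξ = 39.7 kmol.
Outlet amounts (n = n₀ + ν ξ):
  B: 87.74 − 1(39.7) = 48.04
  A: 0 + 1(39.7) = 39.7
Total out = 48.04 + 39.7 = 87.74 kmol.

87.7 kmol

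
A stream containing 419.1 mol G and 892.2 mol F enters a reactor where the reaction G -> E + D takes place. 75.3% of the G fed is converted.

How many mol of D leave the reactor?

316 mol

G reacted = 0.753 × 419.1 = 315.6 mol; ν_G = −1, so ξ = 315.6/1 = 315.6 mol.
Outlet amounts (n = n₀ + ν ξ):
  G: 419.1 − 1(315.6) = 103.5
  E: 0 + 1(315.6) = 315.6
  D: 0 + 1(315.6) = 315.6
  F: 892.2 (inert)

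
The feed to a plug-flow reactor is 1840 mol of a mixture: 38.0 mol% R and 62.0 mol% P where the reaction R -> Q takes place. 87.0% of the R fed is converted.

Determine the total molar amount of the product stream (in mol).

R reacted = 0.87 × 699.2 = 608.3 mol; ν_R = −1, so ξ = 608.3/1 = 608.3 mol.
Outlet amounts (n = n₀ + ν ξ):
  R: 699.2 − 1(608.3) = 90.9
  Q: 0 + 1(608.3) = 608.3
  P: 1141 (inert)
Total out = 90.9 + 608.3 + 1141 = 1840 mol.

1840 mol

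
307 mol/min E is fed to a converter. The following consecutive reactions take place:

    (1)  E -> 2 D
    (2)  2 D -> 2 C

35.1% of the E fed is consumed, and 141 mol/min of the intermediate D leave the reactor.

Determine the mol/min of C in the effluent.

74.5 mol/min

Conversion of E: E consumed = 1ξ₁ = 0.351 × 307 → ξ₁ = 107.8 mol/min.
D balance: n_D = 0 + 2ξ₁ − 2ξ₂ = 141 → ξ₂ = (2·107.8 − 141)/2 = 37.26 mol/min.
Outlet amounts (n = n₀ + Σ ν·ξ):
  E: 307 − 1(107.8) = 199.2
  D: 0 + 2(107.8) − 2(37.26) = 141
  C: 0 + 2(37.26) = 74.51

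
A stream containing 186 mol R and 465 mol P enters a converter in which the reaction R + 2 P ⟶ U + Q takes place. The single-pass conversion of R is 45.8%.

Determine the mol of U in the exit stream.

85.2 mol

R reacted = 0.458 × 186 = 85.19 mol; ν_R = −1, so ξ = 85.19/1 = 85.19 mol.
Outlet amounts (n = n₀ + ν ξ):
  R: 186 − 1(85.19) = 100.8
  P: 465 − 2(85.19) = 294.6
  U: 0 + 1(85.19) = 85.19
  Q: 0 + 1(85.19) = 85.19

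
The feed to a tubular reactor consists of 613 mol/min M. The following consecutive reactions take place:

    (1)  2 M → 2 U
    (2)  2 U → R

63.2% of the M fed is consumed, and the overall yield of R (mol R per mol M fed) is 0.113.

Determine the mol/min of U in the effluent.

249 mol/min

Conversion of M: M consumed = 2ξ₁ = 0.632 × 613 → ξ₁ = 193.7 mol/min.
Yield of R: 1ξ₂ / 613 = 0.113 → ξ₂ = 69.27 mol/min.
Outlet amounts (n = n₀ + Σ ν·ξ):
  M: 613 − 2(193.7) = 225.6
  U: 0 + 2(193.7) − 2(69.27) = 248.9
  R: 0 + 1(69.27) = 69.27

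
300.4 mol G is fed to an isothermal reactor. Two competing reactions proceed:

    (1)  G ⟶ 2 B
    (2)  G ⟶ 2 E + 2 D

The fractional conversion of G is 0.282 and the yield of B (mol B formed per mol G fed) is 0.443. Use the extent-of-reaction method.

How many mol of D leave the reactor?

Yield of B: 2ξ₁ / 300.4 = 0.443 → ξ₁ = 66.54 mol.
Conversion of G: 1ξ₁ + 1ξ₂ = 0.282 × 300.4 = 84.71 → ξ₂ = 18.17 mol.
Outlet amounts (n = n₀ + Σ ν·ξ):
  G: 300.4 − 1(66.54) − 1(18.17) = 215.7
  B: 0 + 2(66.54) = 133.1
  E: 0 + 2(18.17) = 36.35
  D: 0 + 2(18.17) = 36.35

36.3 mol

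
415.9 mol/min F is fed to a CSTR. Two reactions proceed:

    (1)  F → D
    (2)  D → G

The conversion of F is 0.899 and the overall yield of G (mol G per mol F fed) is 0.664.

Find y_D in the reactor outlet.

Conversion of F: F consumed = 1ξ₁ = 0.899 × 415.9 → ξ₁ = 373.9 mol/min.
Yield of G: 1ξ₂ / 415.9 = 0.664 → ξ₂ = 276.2 mol/min.
Outlet amounts (n = n₀ + Σ ν·ξ):
  F: 415.9 − 1(373.9) = 42.01
  D: 0 + 1(373.9) − 1(276.2) = 97.74
  G: 0 + 1(276.2) = 276.2
Total out = 415.9 mol/min; y_D = 97.74 / 415.9 = 0.235.

0.235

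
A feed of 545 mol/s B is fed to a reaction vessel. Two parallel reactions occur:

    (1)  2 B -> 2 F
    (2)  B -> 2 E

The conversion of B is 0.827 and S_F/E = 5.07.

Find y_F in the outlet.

Conversion of B: B consumed = 0.827 × 545 = 450.7 mol/s = 2ξ₁ + 1ξ₂.
Selectivity: 2ξ₁ / (2ξ₂) = 5.07 → ξ₁ = 5.07 ξ₂.
Substitute: (2·5.07 + 1) ξ₂ = 450.7 → ξ₂ = 40.46 mol/s, ξ₁ = 205.1 mol/s.
Outlet amounts (n = n₀ + Σ ν·ξ):
  B: 545 − 2(205.1) − 1(40.46) = 94.29
  F: 0 + 2(205.1) = 410.3
  E: 0 + 2(40.46) = 80.92
Total out = 585.5 mol/s; y_F = 410.3 / 585.5 = 0.7007.

0.701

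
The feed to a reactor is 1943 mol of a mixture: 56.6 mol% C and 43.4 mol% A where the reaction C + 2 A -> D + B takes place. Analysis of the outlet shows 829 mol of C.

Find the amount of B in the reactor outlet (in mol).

For C: n = n₀ − 1ξ → 829 = 1100 − 1ξ, giving ξ = 270.7 mol.
Outlet amounts (n = n₀ + ν ξ):
  C: 1100 − 1(270.7) = 829
  A: 843.3 − 2(270.7) = 301.8
  D: 0 + 1(270.7) = 270.7
  B: 0 + 1(270.7) = 270.7

271 mol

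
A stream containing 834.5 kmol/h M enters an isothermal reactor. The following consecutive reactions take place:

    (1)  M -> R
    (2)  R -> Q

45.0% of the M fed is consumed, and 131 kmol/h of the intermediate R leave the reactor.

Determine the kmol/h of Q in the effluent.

Conversion of M: M consumed = 1ξ₁ = 0.45 × 834.5 → ξ₁ = 375.5 kmol/h.
R balance: n_R = 0 + 1ξ₁ − 1ξ₂ = 131 → ξ₂ = (1·375.5 − 131)/1 = 244.5 kmol/h.
Outlet amounts (n = n₀ + Σ ν·ξ):
  M: 834.5 − 1(375.5) = 459
  R: 0 + 1(375.5) − 1(244.5) = 131
  Q: 0 + 1(244.5) = 244.5

245 kmol/h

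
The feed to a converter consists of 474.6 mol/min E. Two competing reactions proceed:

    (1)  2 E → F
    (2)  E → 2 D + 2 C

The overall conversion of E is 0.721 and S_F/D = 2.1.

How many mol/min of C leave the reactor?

Conversion of E: E consumed = 0.721 × 474.6 = 342.2 mol/min = 2ξ₁ + 1ξ₂.
Selectivity: 1ξ₁ / (2ξ₂) = 2.1 → ξ₁ = 4.2 ξ₂.
Substitute: (2·4.2 + 1) ξ₂ = 342.2 → ξ₂ = 36.4 mol/min, ξ₁ = 152.9 mol/min.
Outlet amounts (n = n₀ + Σ ν·ξ):
  E: 474.6 − 2(152.9) − 1(36.4) = 132.4
  F: 0 + 1(152.9) = 152.9
  D: 0 + 2(36.4) = 72.81
  C: 0 + 2(36.4) = 72.81

72.8 mol/min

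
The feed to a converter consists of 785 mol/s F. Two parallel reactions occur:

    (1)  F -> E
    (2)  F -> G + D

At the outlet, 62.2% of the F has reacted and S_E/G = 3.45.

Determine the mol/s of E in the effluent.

Conversion of F: F consumed = 0.622 × 785 = 488.3 mol/s = 1ξ₁ + 1ξ₂.
Selectivity: 1ξ₁ / (1ξ₂) = 3.45 → ξ₁ = 3.45 ξ₂.
Substitute: (1·3.45 + 1) ξ₂ = 488.3 → ξ₂ = 109.7 mol/s, ξ₁ = 378.5 mol/s.
Outlet amounts (n = n₀ + Σ ν·ξ):
  F: 785 − 1(378.5) − 1(109.7) = 296.7
  E: 0 + 1(378.5) = 378.5
  G: 0 + 1(109.7) = 109.7
  D: 0 + 1(109.7) = 109.7

379 mol/s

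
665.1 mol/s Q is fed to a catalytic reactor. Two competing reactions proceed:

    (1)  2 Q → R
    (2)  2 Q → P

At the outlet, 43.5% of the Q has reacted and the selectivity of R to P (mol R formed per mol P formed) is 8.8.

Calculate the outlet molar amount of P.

14.8 mol/s

Conversion of Q: Q consumed = 0.435 × 665.1 = 289.3 mol/s = 2ξ₁ + 2ξ₂.
Selectivity: 1ξ₁ / (1ξ₂) = 8.8 → ξ₁ = 8.8 ξ₂.
Substitute: (2·8.8 + 2) ξ₂ = 289.3 → ξ₂ = 14.76 mol/s, ξ₁ = 129.9 mol/s.
Outlet amounts (n = n₀ + Σ ν·ξ):
  Q: 665.1 − 2(129.9) − 2(14.76) = 375.8
  R: 0 + 1(129.9) = 129.9
  P: 0 + 1(14.76) = 14.76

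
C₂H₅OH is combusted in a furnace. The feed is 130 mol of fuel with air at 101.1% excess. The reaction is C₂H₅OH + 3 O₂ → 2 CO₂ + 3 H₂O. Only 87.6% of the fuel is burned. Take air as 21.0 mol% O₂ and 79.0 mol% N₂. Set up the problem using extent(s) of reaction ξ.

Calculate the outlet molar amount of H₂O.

Stoichiometric O₂ = 3 × 130 = 390 mol; O₂ fed = 390 × 2.011 = 784.3 mol.
N₂ fed = 784.3 × 79/21 = 2950 mol.
Fuel reacted = 0.876 × 130 → ξ = 113.9 mol.
Outlet (n = n₀ + ν ξ):
  C₂H₅OH: 130 − 1(113.9) = 16.12
  O₂: 784.3 − 3(113.9) = 442.7
  N₂: 2950 (inert)
  CO₂: 0 + 2(113.9) = 227.8
  H₂O: 0 + 3(113.9) = 341.6

342 mol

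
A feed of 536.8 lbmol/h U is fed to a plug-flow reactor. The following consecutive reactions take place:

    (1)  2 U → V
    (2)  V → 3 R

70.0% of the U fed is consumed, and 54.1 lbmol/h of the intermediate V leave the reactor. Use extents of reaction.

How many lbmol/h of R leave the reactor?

Conversion of U: U consumed = 2ξ₁ = 0.7 × 536.8 → ξ₁ = 187.9 lbmol/h.
V balance: n_V = 0 + 1ξ₁ − 1ξ₂ = 54.1 → ξ₂ = (1·187.9 − 54.1)/1 = 133.8 lbmol/h.
Outlet amounts (n = n₀ + Σ ν·ξ):
  U: 536.8 − 2(187.9) = 161
  V: 0 + 1(187.9) − 1(133.8) = 54.1
  R: 0 + 3(133.8) = 401.3

401 lbmol/h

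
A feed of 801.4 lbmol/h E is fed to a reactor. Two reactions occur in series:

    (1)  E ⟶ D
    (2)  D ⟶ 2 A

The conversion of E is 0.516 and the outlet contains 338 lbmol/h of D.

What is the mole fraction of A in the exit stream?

0.172

Conversion of E: E consumed = 1ξ₁ = 0.516 × 801.4 → ξ₁ = 413.5 lbmol/h.
D balance: n_D = 0 + 1ξ₁ − 1ξ₂ = 338 → ξ₂ = (1·413.5 − 338)/1 = 75.52 lbmol/h.
Outlet amounts (n = n₀ + Σ ν·ξ):
  E: 801.4 − 1(413.5) = 387.9
  D: 0 + 1(413.5) − 1(75.52) = 338
  A: 0 + 2(75.52) = 151
Total out = 876.9 lbmol/h; y_A = 151 / 876.9 = 0.1722.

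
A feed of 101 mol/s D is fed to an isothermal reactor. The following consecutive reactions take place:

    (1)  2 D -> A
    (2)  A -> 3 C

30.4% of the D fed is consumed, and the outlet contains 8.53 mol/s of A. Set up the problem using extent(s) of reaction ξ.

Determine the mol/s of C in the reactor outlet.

20.5 mol/s

Conversion of D: D consumed = 2ξ₁ = 0.304 × 101 → ξ₁ = 15.35 mol/s.
A balance: n_A = 0 + 1ξ₁ − 1ξ₂ = 8.53 → ξ₂ = (1·15.35 − 8.53)/1 = 6.822 mol/s.
Outlet amounts (n = n₀ + Σ ν·ξ):
  D: 101 − 2(15.35) = 70.3
  A: 0 + 1(15.35) − 1(6.822) = 8.53
  C: 0 + 3(6.822) = 20.47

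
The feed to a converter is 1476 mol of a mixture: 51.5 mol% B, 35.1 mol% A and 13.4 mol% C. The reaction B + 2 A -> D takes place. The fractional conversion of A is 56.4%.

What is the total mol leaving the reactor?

1180 mol

A reacted = 0.564 × 518.1 = 292.2 mol; ν_A = −2, so ξ = 292.2/2 = 146.1 mol.
Outlet amounts (n = n₀ + ν ξ):
  B: 760.1 − 1(146.1) = 614
  A: 518.1 − 2(146.1) = 225.9
  D: 0 + 1(146.1) = 146.1
  C: 197.8 (inert)
Total out = 614 + 225.9 + 146.1 + 197.8 = 1184 mol.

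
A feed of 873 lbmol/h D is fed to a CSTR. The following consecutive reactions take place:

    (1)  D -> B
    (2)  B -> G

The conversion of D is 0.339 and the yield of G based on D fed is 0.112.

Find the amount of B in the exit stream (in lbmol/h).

198 lbmol/h

Conversion of D: D consumed = 1ξ₁ = 0.339 × 873 → ξ₁ = 295.9 lbmol/h.
Yield of G: 1ξ₂ / 873 = 0.112 → ξ₂ = 97.78 lbmol/h.
Outlet amounts (n = n₀ + Σ ν·ξ):
  D: 873 − 1(295.9) = 577.1
  B: 0 + 1(295.9) − 1(97.78) = 198.2
  G: 0 + 1(97.78) = 97.78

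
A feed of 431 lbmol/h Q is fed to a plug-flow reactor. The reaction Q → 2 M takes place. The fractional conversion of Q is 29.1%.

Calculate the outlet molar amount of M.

251 lbmol/h

Q reacted = 0.291 × 431 = 125.4 lbmol/h; ν_Q = −1, so ξ = 125.4/1 = 125.4 lbmol/h.
Outlet amounts (n = n₀ + ν ξ):
  Q: 431 − 1(125.4) = 305.6
  M: 0 + 2(125.4) = 250.8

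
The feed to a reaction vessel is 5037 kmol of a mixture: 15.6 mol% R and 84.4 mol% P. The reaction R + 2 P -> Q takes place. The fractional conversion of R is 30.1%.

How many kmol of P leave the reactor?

R reacted = 0.301 × 785.8 = 236.5 kmol; ν_R = −1, so ξ = 236.5/1 = 236.5 kmol.
Outlet amounts (n = n₀ + ν ξ):
  R: 785.8 − 1(236.5) = 549.3
  P: 4251 − 2(236.5) = 3778
  Q: 0 + 1(236.5) = 236.5

3780 kmol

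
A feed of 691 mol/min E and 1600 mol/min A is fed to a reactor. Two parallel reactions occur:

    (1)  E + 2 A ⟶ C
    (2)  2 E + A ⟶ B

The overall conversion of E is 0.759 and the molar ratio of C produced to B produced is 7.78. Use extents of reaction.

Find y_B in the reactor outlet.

Conversion of E: E consumed = 0.759 × 691 = 524.5 mol/min = 1ξ₁ + 2ξ₂.
Selectivity: 1ξ₁ / (1ξ₂) = 7.78 → ξ₁ = 7.78 ξ₂.
Substitute: (1·7.78 + 2) ξ₂ = 524.5 → ξ₂ = 53.63 mol/min, ξ₁ = 417.2 mol/min.
Outlet amounts (n = n₀ + Σ ν·ξ):
  E: 691 − 1(417.2) − 2(53.63) = 166.5
  A: 1600 − 2(417.2) − 1(53.63) = 711.9
  C: 0 + 1(417.2) = 417.2
  B: 0 + 1(53.63) = 53.63
Total out = 1349 mol/min; y_B = 53.63 / 1349 = 0.03974.

0.0397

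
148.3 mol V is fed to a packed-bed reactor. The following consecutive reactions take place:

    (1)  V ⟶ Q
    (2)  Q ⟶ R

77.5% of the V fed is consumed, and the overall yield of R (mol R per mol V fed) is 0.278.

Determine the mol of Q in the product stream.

73.7 mol

Conversion of V: V consumed = 1ξ₁ = 0.775 × 148.3 → ξ₁ = 114.9 mol.
Yield of R: 1ξ₂ / 148.3 = 0.278 → ξ₂ = 41.23 mol.
Outlet amounts (n = n₀ + Σ ν·ξ):
  V: 148.3 − 1(114.9) = 33.37
  Q: 0 + 1(114.9) − 1(41.23) = 73.71
  R: 0 + 1(41.23) = 41.23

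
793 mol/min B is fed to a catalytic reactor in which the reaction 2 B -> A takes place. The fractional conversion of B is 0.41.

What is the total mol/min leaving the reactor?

630 mol/min

B reacted = 0.41 × 793 = 325.1 mol/min; ν_B = −2, so ξ = 325.1/2 = 162.6 mol/min.
Outlet amounts (n = n₀ + ν ξ):
  B: 793 − 2(162.6) = 467.9
  A: 0 + 1(162.6) = 162.6
Total out = 467.9 + 162.6 = 630.4 mol/min.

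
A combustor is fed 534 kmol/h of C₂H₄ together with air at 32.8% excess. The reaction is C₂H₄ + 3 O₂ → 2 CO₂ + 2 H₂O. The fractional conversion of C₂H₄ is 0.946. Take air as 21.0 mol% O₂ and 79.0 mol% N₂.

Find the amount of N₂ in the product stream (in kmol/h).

8000 kmol/h

Stoichiometric O₂ = 3 × 534 = 1602 kmol/h; O₂ fed = 1602 × 1.328 = 2127 kmol/h.
N₂ fed = 2127 × 79/21 = 8003 kmol/h.
Fuel reacted = 0.946 × 534 → ξ = 505.2 kmol/h.
Outlet (n = n₀ + ν ξ):
  C₂H₄: 534 − 1(505.2) = 28.84
  O₂: 2127 − 3(505.2) = 612
  N₂: 8003 (inert)
  CO₂: 0 + 2(505.2) = 1010
  H₂O: 0 + 2(505.2) = 1010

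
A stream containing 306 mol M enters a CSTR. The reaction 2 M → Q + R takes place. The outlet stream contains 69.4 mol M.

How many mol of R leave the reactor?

118 mol

For M: n = n₀ − 2ξ → 69.4 = 306 − 2ξ, giving ξ = 118.3 mol.
Outlet amounts (n = n₀ + ν ξ):
  M: 306 − 2(118.3) = 69.4
  Q: 0 + 1(118.3) = 118.3
  R: 0 + 1(118.3) = 118.3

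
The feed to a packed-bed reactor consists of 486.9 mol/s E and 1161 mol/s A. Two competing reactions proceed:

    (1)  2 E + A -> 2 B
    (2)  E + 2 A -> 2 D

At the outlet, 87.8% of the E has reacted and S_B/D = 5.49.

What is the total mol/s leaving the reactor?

1420 mol/s

Conversion of E: E consumed = 0.878 × 486.9 = 427.5 mol/s = 2ξ₁ + 1ξ₂.
Selectivity: 2ξ₁ / (2ξ₂) = 5.49 → ξ₁ = 5.49 ξ₂.
Substitute: (2·5.49 + 1) ξ₂ = 427.5 → ξ₂ = 35.68 mol/s, ξ₁ = 195.9 mol/s.
Outlet amounts (n = n₀ + Σ ν·ξ):
  E: 486.9 − 2(195.9) − 1(35.68) = 59.4
  A: 1161 − 1(195.9) − 2(35.68) = 893.7
  B: 0 + 2(195.9) = 391.8
  D: 0 + 2(35.68) = 71.37
Total out = 59.4 + 893.7 + 391.8 + 71.37 = 1416 mol/s.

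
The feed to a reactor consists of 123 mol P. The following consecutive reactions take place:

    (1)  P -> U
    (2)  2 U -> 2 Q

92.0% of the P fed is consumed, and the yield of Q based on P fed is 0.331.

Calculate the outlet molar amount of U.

Conversion of P: P consumed = 1ξ₁ = 0.92 × 123 → ξ₁ = 113.2 mol.
Yield of Q: 2ξ₂ / 123 = 0.331 → ξ₂ = 20.36 mol.
Outlet amounts (n = n₀ + Σ ν·ξ):
  P: 123 − 1(113.2) = 9.84
  U: 0 + 1(113.2) − 2(20.36) = 72.45
  Q: 0 + 2(20.36) = 40.71

72.4 mol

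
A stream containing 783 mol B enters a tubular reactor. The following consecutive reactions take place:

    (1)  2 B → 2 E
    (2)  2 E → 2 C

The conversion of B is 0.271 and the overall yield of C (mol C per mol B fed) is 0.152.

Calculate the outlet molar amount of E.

93.2 mol

Conversion of B: B consumed = 2ξ₁ = 0.271 × 783 → ξ₁ = 106.1 mol.
Yield of C: 2ξ₂ / 783 = 0.152 → ξ₂ = 59.51 mol.
Outlet amounts (n = n₀ + Σ ν·ξ):
  B: 783 − 2(106.1) = 570.8
  E: 0 + 2(106.1) − 2(59.51) = 93.18
  C: 0 + 2(59.51) = 119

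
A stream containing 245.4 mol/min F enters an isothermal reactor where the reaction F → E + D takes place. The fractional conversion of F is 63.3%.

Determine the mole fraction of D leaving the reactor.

F reacted = 0.633 × 245.4 = 155.3 mol/min; ν_F = −1, so ξ = 155.3/1 = 155.3 mol/min.
Outlet amounts (n = n₀ + ν ξ):
  F: 245.4 − 1(155.3) = 90.06
  E: 0 + 1(155.3) = 155.3
  D: 0 + 1(155.3) = 155.3
Total out = 400.7 mol/min; y_D = 155.3 / 400.7 = 0.3876.

0.388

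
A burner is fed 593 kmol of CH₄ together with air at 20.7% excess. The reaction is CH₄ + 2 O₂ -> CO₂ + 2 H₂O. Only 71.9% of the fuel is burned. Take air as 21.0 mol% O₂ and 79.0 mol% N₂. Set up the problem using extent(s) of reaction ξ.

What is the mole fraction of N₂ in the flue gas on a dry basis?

0.821

Stoichiometric O₂ = 2 × 593 = 1186 kmol; O₂ fed = 1186 × 1.207 = 1432 kmol.
N₂ fed = 1432 × 79/21 = 5385 kmol.
Fuel reacted = 0.719 × 593 → ξ = 426.4 kmol.
Outlet (n = n₀ + ν ξ):
  CH₄: 593 − 1(426.4) = 166.6
  O₂: 1432 − 2(426.4) = 578.8
  N₂: 5385 (inert)
  CO₂: 0 + 1(426.4) = 426.4
  H₂O: 0 + 2(426.4) = 852.7
Dry total = 6557 kmol; y_N₂ (dry) = 5385 / 6557 = 0.8213.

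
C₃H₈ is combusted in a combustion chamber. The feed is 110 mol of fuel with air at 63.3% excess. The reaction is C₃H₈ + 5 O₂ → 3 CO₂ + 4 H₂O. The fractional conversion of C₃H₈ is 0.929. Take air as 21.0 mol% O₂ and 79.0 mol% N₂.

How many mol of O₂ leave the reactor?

387 mol

Stoichiometric O₂ = 5 × 110 = 550 mol; O₂ fed = 550 × 1.633 = 898.1 mol.
N₂ fed = 898.1 × 79/21 = 3379 mol.
Fuel reacted = 0.929 × 110 → ξ = 102.2 mol.
Outlet (n = n₀ + ν ξ):
  C₃H₈: 110 − 1(102.2) = 7.81
  O₂: 898.1 − 5(102.2) = 387.2
  N₂: 3379 (inert)
  CO₂: 0 + 3(102.2) = 306.6
  H₂O: 0 + 4(102.2) = 408.8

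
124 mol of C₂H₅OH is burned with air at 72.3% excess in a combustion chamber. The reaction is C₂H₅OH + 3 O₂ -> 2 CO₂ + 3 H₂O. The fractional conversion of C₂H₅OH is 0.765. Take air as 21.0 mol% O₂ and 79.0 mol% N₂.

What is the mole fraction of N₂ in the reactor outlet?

0.737

Stoichiometric O₂ = 3 × 124 = 372 mol; O₂ fed = 372 × 1.723 = 641 mol.
N₂ fed = 641 × 79/21 = 2411 mol.
Fuel reacted = 0.765 × 124 → ξ = 94.86 mol.
Outlet (n = n₀ + ν ξ):
  C₂H₅OH: 124 − 1(94.86) = 29.14
  O₂: 641 − 3(94.86) = 356.4
  N₂: 2411 (inert)
  CO₂: 0 + 2(94.86) = 189.7
  H₂O: 0 + 3(94.86) = 284.6
Total out = 3271 mol; y_N₂ = 2411 / 3271 = 0.7371.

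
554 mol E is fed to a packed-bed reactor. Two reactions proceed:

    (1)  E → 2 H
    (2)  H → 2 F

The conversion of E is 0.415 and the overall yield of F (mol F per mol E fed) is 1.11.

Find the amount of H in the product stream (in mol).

152 mol

Conversion of E: E consumed = 1ξ₁ = 0.415 × 554 → ξ₁ = 229.9 mol.
Yield of F: 2ξ₂ / 554 = 1.11 → ξ₂ = 307.5 mol.
Outlet amounts (n = n₀ + Σ ν·ξ):
  E: 554 − 1(229.9) = 324.1
  H: 0 + 2(229.9) − 1(307.5) = 152.3
  F: 0 + 2(307.5) = 614.9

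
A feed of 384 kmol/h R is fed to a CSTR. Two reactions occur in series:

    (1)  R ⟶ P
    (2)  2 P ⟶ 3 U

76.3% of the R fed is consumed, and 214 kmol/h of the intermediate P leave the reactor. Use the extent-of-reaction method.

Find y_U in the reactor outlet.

0.28

Conversion of R: R consumed = 1ξ₁ = 0.763 × 384 → ξ₁ = 293 kmol/h.
P balance: n_P = 0 + 1ξ₁ − 2ξ₂ = 214 → ξ₂ = (1·293 − 214)/2 = 39.5 kmol/h.
Outlet amounts (n = n₀ + Σ ν·ξ):
  R: 384 − 1(293) = 91.01
  P: 0 + 1(293) − 2(39.5) = 214
  U: 0 + 3(39.5) = 118.5
Total out = 423.5 kmol/h; y_U = 118.5 / 423.5 = 0.2798.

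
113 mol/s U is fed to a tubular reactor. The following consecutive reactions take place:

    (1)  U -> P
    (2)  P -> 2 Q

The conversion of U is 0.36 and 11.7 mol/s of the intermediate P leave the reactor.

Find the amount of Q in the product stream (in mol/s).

Conversion of U: U consumed = 1ξ₁ = 0.36 × 113 → ξ₁ = 40.68 mol/s.
P balance: n_P = 0 + 1ξ₁ − 1ξ₂ = 11.7 → ξ₂ = (1·40.68 − 11.7)/1 = 28.98 mol/s.
Outlet amounts (n = n₀ + Σ ν·ξ):
  U: 113 − 1(40.68) = 72.32
  P: 0 + 1(40.68) − 1(28.98) = 11.7
  Q: 0 + 2(28.98) = 57.96

58 mol/s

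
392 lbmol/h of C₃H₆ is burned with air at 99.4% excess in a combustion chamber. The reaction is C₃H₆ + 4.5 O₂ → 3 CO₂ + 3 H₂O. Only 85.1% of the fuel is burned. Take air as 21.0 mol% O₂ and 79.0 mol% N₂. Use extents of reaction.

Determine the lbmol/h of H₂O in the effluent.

Stoichiometric O₂ = 4.5 × 392 = 1764 lbmol/h; O₂ fed = 1764 × 1.994 = 3517 lbmol/h.
N₂ fed = 3517 × 79/21 = 13230 lbmol/h.
Fuel reacted = 0.851 × 392 → ξ = 333.6 lbmol/h.
Outlet (n = n₀ + ν ξ):
  C₃H₆: 392 − 1(333.6) = 58.41
  O₂: 3517 − 4.5(333.6) = 2016
  N₂: 13230 (inert)
  CO₂: 0 + 3(333.6) = 1001
  H₂O: 0 + 3(333.6) = 1001

1000 lbmol/h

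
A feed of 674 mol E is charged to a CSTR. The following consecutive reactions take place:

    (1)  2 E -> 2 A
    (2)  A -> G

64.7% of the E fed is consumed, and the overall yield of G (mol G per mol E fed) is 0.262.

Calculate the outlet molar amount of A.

259 mol

Conversion of E: E consumed = 2ξ₁ = 0.647 × 674 → ξ₁ = 218 mol.
Yield of G: 1ξ₂ / 674 = 0.262 → ξ₂ = 176.6 mol.
Outlet amounts (n = n₀ + Σ ν·ξ):
  E: 674 − 2(218) = 237.9
  A: 0 + 2(218) − 1(176.6) = 259.5
  G: 0 + 1(176.6) = 176.6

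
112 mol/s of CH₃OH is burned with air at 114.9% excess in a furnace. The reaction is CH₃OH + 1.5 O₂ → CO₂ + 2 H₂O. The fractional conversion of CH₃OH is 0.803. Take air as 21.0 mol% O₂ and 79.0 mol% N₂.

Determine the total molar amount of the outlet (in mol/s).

Stoichiometric O₂ = 1.5 × 112 = 168 mol/s; O₂ fed = 168 × 2.149 = 361 mol/s.
N₂ fed = 361 × 79/21 = 1358 mol/s.
Fuel reacted = 0.803 × 112 → ξ = 89.94 mol/s.
Outlet (n = n₀ + ν ξ):
  CH₃OH: 112 − 1(89.94) = 22.06
  O₂: 361 − 1.5(89.94) = 226.1
  N₂: 1358 (inert)
  CO₂: 0 + 1(89.94) = 89.94
  H₂O: 0 + 2(89.94) = 179.9
Total out = 22.06 + 226.1 + 1358 + 89.94 + 179.9 = 1876 mol/s.

1880 mol/s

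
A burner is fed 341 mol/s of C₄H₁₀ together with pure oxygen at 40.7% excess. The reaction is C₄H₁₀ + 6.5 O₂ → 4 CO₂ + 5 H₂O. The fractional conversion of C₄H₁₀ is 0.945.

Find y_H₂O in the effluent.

0.409

Stoichiometric O₂ = 6.5 × 341 = 2216 mol/s; O₂ fed = 2216 × 1.407 = 3119 mol/s.
Fuel reacted = 0.945 × 341 → ξ = 322.2 mol/s.
Outlet (n = n₀ + ν ξ):
  C₄H₁₀: 341 − 1(322.2) = 18.75
  O₂: 3119 − 6.5(322.2) = 1024
  CO₂: 0 + 4(322.2) = 1289
  H₂O: 0 + 5(322.2) = 1611
Total out = 3943 mol/s; y_H₂O = 1611 / 3943 = 0.4086.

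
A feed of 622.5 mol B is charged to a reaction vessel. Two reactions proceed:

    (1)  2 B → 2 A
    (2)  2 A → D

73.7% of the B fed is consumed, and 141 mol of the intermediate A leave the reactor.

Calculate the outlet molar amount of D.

159 mol

Conversion of B: B consumed = 2ξ₁ = 0.737 × 622.5 → ξ₁ = 229.4 mol.
A balance: n_A = 0 + 2ξ₁ − 2ξ₂ = 141 → ξ₂ = (2·229.4 − 141)/2 = 158.9 mol.
Outlet amounts (n = n₀ + Σ ν·ξ):
  B: 622.5 − 2(229.4) = 163.7
  A: 0 + 2(229.4) − 2(158.9) = 141
  D: 0 + 1(158.9) = 158.9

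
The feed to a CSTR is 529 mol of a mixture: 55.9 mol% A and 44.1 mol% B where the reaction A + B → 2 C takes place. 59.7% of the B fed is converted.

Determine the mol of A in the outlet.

B reacted = 0.597 × 233.3 = 139.3 mol; ν_B = −1, so ξ = 139.3/1 = 139.3 mol.
Outlet amounts (n = n₀ + ν ξ):
  A: 295.7 − 1(139.3) = 156.4
  B: 233.3 − 1(139.3) = 94.02
  C: 0 + 2(139.3) = 278.5

156 mol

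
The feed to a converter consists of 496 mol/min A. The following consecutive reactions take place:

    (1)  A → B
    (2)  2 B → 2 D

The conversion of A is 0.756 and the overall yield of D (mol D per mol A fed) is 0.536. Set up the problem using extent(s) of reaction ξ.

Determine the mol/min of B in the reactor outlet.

Conversion of A: A consumed = 1ξ₁ = 0.756 × 496 → ξ₁ = 375 mol/min.
Yield of D: 2ξ₂ / 496 = 0.536 → ξ₂ = 132.9 mol/min.
Outlet amounts (n = n₀ + Σ ν·ξ):
  A: 496 − 1(375) = 121
  B: 0 + 1(375) − 2(132.9) = 109.1
  D: 0 + 2(132.9) = 265.9

109 mol/min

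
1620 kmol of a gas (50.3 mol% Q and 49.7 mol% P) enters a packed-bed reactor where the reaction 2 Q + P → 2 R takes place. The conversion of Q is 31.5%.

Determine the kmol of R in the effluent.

257 kmol

Q reacted = 0.315 × 814.9 = 256.7 kmol; ν_Q = −2, so ξ = 256.7/2 = 128.3 kmol.
Outlet amounts (n = n₀ + ν ξ):
  Q: 814.9 − 2(128.3) = 558.2
  P: 805.1 − 1(128.3) = 676.8
  R: 0 + 2(128.3) = 256.7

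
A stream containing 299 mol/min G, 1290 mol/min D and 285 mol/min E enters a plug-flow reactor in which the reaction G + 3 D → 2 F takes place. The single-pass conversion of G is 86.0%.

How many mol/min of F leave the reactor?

G reacted = 0.86 × 299 = 257.1 mol/min; ν_G = −1, so ξ = 257.1/1 = 257.1 mol/min.
Outlet amounts (n = n₀ + ν ξ):
  G: 299 − 1(257.1) = 41.86
  D: 1290 − 3(257.1) = 518.6
  F: 0 + 2(257.1) = 514.3
  E: 285 (inert)

514 mol/min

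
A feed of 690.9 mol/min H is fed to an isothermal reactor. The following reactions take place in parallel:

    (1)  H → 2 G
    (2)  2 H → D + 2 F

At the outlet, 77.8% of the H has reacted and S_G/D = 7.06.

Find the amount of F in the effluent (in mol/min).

Conversion of H: H consumed = 0.778 × 690.9 = 537.5 mol/min = 1ξ₁ + 2ξ₂.
Selectivity: 2ξ₁ / (1ξ₂) = 7.06 → ξ₁ = 3.53 ξ₂.
Substitute: (1·3.53 + 2) ξ₂ = 537.5 → ξ₂ = 97.2 mol/min, ξ₁ = 343.1 mol/min.
Outlet amounts (n = n₀ + Σ ν·ξ):
  H: 690.9 − 1(343.1) − 2(97.2) = 153.4
  G: 0 + 2(343.1) = 686.2
  D: 0 + 1(97.2) = 97.2
  F: 0 + 2(97.2) = 194.4

194 mol/min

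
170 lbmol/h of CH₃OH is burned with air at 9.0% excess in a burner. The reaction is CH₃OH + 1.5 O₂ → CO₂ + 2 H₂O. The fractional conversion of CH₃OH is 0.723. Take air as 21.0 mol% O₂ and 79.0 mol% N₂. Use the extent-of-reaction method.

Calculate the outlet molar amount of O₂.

Stoichiometric O₂ = 1.5 × 170 = 255 lbmol/h; O₂ fed = 255 × 1.090 = 278 lbmol/h.
N₂ fed = 278 × 79/21 = 1046 lbmol/h.
Fuel reacted = 0.723 × 170 → ξ = 122.9 lbmol/h.
Outlet (n = n₀ + ν ξ):
  CH₃OH: 170 − 1(122.9) = 47.09
  O₂: 278 − 1.5(122.9) = 93.59
  N₂: 1046 (inert)
  CO₂: 0 + 1(122.9) = 122.9
  H₂O: 0 + 2(122.9) = 245.8

93.6 lbmol/h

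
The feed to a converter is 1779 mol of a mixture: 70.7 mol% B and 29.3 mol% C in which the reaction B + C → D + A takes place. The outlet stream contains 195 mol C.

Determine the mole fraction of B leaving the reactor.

For C: n = n₀ − 1ξ → 195 = 521.2 − 1ξ, giving ξ = 326.2 mol.
Outlet amounts (n = n₀ + ν ξ):
  B: 1258 − 1(326.2) = 931.5
  C: 521.2 − 1(326.2) = 195
  D: 0 + 1(326.2) = 326.2
  A: 0 + 1(326.2) = 326.2
Total out = 1779 mol; y_B = 931.5 / 1779 = 0.5236.

0.524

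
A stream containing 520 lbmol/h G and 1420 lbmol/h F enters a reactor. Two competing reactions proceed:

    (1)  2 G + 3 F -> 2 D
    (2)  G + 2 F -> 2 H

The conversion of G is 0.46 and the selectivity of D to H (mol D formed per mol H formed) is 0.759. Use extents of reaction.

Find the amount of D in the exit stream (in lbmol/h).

Conversion of G: G consumed = 0.46 × 520 = 239.2 lbmol/h = 2ξ₁ + 1ξ₂.
Selectivity: 2ξ₁ / (2ξ₂) = 0.759 → ξ₁ = 0.759 ξ₂.
Substitute: (2·0.759 + 1) ξ₂ = 239.2 → ξ₂ = 95 lbmol/h, ξ₁ = 72.1 lbmol/h.
Outlet amounts (n = n₀ + Σ ν·ξ):
  G: 520 − 2(72.1) − 1(95) = 280.8
  F: 1420 − 3(72.1) − 2(95) = 1014
  D: 0 + 2(72.1) = 144.2
  H: 0 + 2(95) = 190

144 lbmol/h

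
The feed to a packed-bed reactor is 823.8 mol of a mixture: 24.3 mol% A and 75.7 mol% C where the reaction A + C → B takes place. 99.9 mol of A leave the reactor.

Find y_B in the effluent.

For A: n = n₀ − 1ξ → 99.9 = 200.2 − 1ξ, giving ξ = 100.3 mol.
Outlet amounts (n = n₀ + ν ξ):
  A: 200.2 − 1(100.3) = 99.9
  C: 623.6 − 1(100.3) = 523.3
  B: 0 + 1(100.3) = 100.3
Total out = 723.5 mol; y_B = 100.3 / 723.5 = 0.1386.

0.139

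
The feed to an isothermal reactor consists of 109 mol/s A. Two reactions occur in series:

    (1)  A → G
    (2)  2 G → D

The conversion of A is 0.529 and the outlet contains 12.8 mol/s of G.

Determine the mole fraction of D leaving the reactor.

Conversion of A: A consumed = 1ξ₁ = 0.529 × 109 → ξ₁ = 57.66 mol/s.
G balance: n_G = 0 + 1ξ₁ − 2ξ₂ = 12.8 → ξ₂ = (1·57.66 − 12.8)/2 = 22.43 mol/s.
Outlet amounts (n = n₀ + Σ ν·ξ):
  A: 109 − 1(57.66) = 51.34
  G: 0 + 1(57.66) − 2(22.43) = 12.8
  D: 0 + 1(22.43) = 22.43
Total out = 86.57 mol/s; y_D = 22.43 / 86.57 = 0.2591.

0.259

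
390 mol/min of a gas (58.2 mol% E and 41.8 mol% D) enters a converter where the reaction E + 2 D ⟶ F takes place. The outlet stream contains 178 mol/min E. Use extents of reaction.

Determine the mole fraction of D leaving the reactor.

For E: n = n₀ − 1ξ → 178 = 227 − 1ξ, giving ξ = 48.98 mol/min.
Outlet amounts (n = n₀ + ν ξ):
  E: 227 − 1(48.98) = 178
  D: 163 − 2(48.98) = 65.06
  F: 0 + 1(48.98) = 48.98
Total out = 292 mol/min; y_D = 65.06 / 292 = 0.2228.

0.223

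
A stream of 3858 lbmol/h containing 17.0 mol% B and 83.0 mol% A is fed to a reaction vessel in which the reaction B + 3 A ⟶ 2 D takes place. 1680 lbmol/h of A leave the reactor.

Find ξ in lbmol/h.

For A: n = n₀ − 3ξ → 1680 = 3202 − 3ξ, giving ξ = 507.4 lbmol/h.
Outlet amounts (n = n₀ + ν ξ):
  B: 655.9 − 1(507.4) = 148.5
  A: 3202 − 3(507.4) = 1680
  D: 0 + 2(507.4) = 1015

ξ = 507 lbmol/h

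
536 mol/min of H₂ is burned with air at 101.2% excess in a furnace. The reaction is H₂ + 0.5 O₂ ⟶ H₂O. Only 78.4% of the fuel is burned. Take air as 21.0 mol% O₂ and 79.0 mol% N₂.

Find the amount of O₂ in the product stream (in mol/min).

329 mol/min

Stoichiometric O₂ = 0.5 × 536 = 268 mol/min; O₂ fed = 268 × 2.012 = 539.2 mol/min.
N₂ fed = 539.2 × 79/21 = 2028 mol/min.
Fuel reacted = 0.784 × 536 → ξ = 420.2 mol/min.
Outlet (n = n₀ + ν ξ):
  H₂: 536 − 1(420.2) = 115.8
  O₂: 539.2 − 0.5(420.2) = 329.1
  N₂: 2028 (inert)
  H₂O: 0 + 1(420.2) = 420.2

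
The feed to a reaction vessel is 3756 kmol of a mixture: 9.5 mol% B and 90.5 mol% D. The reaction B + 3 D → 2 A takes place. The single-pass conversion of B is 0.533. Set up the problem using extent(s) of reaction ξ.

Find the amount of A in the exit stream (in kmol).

B reacted = 0.533 × 356.8 = 190.2 kmol; ν_B = −1, so ξ = 190.2/1 = 190.2 kmol.
Outlet amounts (n = n₀ + ν ξ):
  B: 356.8 − 1(190.2) = 166.6
  D: 3399 − 3(190.2) = 2829
  A: 0 + 2(190.2) = 380.4

380 kmol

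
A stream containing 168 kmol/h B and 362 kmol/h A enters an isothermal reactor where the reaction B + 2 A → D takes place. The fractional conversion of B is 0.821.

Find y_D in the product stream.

B reacted = 0.821 × 168 = 137.9 kmol/h; ν_B = −1, so ξ = 137.9/1 = 137.9 kmol/h.
Outlet amounts (n = n₀ + ν ξ):
  B: 168 − 1(137.9) = 30.07
  A: 362 − 2(137.9) = 86.14
  D: 0 + 1(137.9) = 137.9
Total out = 254.1 kmol/h; y_D = 137.9 / 254.1 = 0.5427.

0.543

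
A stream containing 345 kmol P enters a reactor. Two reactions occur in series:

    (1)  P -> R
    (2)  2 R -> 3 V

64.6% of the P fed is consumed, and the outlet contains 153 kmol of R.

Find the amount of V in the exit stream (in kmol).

Conversion of P: P consumed = 1ξ₁ = 0.646 × 345 → ξ₁ = 222.9 kmol.
R balance: n_R = 0 + 1ξ₁ − 2ξ₂ = 153 → ξ₂ = (1·222.9 − 153)/2 = 34.94 kmol.
Outlet amounts (n = n₀ + Σ ν·ξ):
  P: 345 − 1(222.9) = 122.1
  R: 0 + 1(222.9) − 2(34.94) = 153
  V: 0 + 3(34.94) = 104.8

105 kmol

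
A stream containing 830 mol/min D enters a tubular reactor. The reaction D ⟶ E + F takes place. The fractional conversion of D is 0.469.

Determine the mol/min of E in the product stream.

D reacted = 0.469 × 830 = 389.3 mol/min; ν_D = −1, so ξ = 389.3/1 = 389.3 mol/min.
Outlet amounts (n = n₀ + ν ξ):
  D: 830 − 1(389.3) = 440.7
  E: 0 + 1(389.3) = 389.3
  F: 0 + 1(389.3) = 389.3

389 mol/min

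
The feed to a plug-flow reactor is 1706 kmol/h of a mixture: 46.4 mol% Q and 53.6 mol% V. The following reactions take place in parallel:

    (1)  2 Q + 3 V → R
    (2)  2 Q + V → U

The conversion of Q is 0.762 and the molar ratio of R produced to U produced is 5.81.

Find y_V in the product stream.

0.167

Conversion of Q: Q consumed = 0.762 × 791.6 = 603.2 kmol/h = 2ξ₁ + 2ξ₂.
Selectivity: 1ξ₁ / (1ξ₂) = 5.81 → ξ₁ = 5.81 ξ₂.
Substitute: (2·5.81 + 2) ξ₂ = 603.2 → ξ₂ = 44.29 kmol/h, ξ₁ = 257.3 kmol/h.
Outlet amounts (n = n₀ + Σ ν·ξ):
  Q: 791.6 − 2(257.3) − 2(44.29) = 188.4
  V: 914.4 − 3(257.3) − 1(44.29) = 98.21
  R: 0 + 1(257.3) = 257.3
  U: 0 + 1(44.29) = 44.29
Total out = 588.2 kmol/h; y_V = 98.21 / 588.2 = 0.167.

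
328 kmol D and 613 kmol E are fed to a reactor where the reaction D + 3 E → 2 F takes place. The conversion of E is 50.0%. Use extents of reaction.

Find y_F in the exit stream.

E reacted = 0.5 × 613 = 306.5 kmol; ν_E = −3, so ξ = 306.5/3 = 102.2 kmol.
Outlet amounts (n = n₀ + ν ξ):
  D: 328 − 1(102.2) = 225.8
  E: 613 − 3(102.2) = 306.5
  F: 0 + 2(102.2) = 204.3
Total out = 736.7 kmol; y_F = 204.3 / 736.7 = 0.2774.

0.277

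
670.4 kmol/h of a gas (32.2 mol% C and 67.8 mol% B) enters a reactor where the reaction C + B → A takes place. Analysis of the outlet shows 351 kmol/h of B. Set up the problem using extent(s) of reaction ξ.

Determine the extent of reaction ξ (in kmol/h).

For B: n = n₀ − 1ξ → 351 = 454.5 − 1ξ, giving ξ = 103.5 kmol/h.
Outlet amounts (n = n₀ + ν ξ):
  C: 215.9 − 1(103.5) = 112.3
  B: 454.5 − 1(103.5) = 351
  A: 0 + 1(103.5) = 103.5

ξ = 104 kmol/h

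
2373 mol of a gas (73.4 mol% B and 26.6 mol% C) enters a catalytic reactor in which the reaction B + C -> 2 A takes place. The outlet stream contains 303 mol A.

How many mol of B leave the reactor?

For A: n = n₀ + 2ξ → 303 = 0 + 2ξ, giving ξ = 151.5 mol.
Outlet amounts (n = n₀ + ν ξ):
  B: 1742 − 1(151.5) = 1590
  C: 631.2 − 1(151.5) = 479.7
  A: 0 + 2(151.5) = 303

1590 mol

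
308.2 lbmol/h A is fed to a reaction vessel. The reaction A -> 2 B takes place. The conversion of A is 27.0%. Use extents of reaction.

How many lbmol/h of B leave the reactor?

A reacted = 0.27 × 308.2 = 83.21 lbmol/h; ν_A = −1, so ξ = 83.21/1 = 83.21 lbmol/h.
Outlet amounts (n = n₀ + ν ξ):
  A: 308.2 − 1(83.21) = 225
  B: 0 + 2(83.21) = 166.4

166 lbmol/h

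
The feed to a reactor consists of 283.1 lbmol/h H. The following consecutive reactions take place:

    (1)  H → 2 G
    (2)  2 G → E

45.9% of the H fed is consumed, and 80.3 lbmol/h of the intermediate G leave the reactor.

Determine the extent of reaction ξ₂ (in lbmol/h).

Conversion of H: H consumed = 1ξ₁ = 0.459 × 283.1 → ξ₁ = 129.9 lbmol/h.
G balance: n_G = 0 + 2ξ₁ − 2ξ₂ = 80.3 → ξ₂ = (2·129.9 − 80.3)/2 = 89.79 lbmol/h.
Outlet amounts (n = n₀ + Σ ν·ξ):
  H: 283.1 − 1(129.9) = 153.2
  G: 0 + 2(129.9) − 2(89.79) = 80.3
  E: 0 + 1(89.79) = 89.79

ξ₂ = 89.8 lbmol/h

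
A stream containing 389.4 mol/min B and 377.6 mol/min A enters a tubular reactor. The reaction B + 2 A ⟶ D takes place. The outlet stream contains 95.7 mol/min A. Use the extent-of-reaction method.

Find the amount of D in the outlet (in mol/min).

141 mol/min

For A: n = n₀ − 2ξ → 95.7 = 377.6 − 2ξ, giving ξ = 141 mol/min.
Outlet amounts (n = n₀ + ν ξ):
  B: 389.4 − 1(141) = 248.4
  A: 377.6 − 2(141) = 95.7
  D: 0 + 1(141) = 141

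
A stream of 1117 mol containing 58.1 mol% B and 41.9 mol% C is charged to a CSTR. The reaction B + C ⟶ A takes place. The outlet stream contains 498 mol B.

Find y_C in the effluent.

For B: n = n₀ − 1ξ → 498 = 649 − 1ξ, giving ξ = 151 mol.
Outlet amounts (n = n₀ + ν ξ):
  B: 649 − 1(151) = 498
  C: 468 − 1(151) = 317
  A: 0 + 1(151) = 151
Total out = 966 mol; y_C = 317 / 966 = 0.3282.

0.328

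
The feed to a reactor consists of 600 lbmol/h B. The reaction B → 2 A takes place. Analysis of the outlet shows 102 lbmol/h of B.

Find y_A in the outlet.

0.907

For B: n = n₀ − 1ξ → 102 = 600 − 1ξ, giving ξ = 498 lbmol/h.
Outlet amounts (n = n₀ + ν ξ):
  B: 600 − 1(498) = 102
  A: 0 + 2(498) = 996
Total out = 1098 lbmol/h; y_A = 996 / 1098 = 0.9071.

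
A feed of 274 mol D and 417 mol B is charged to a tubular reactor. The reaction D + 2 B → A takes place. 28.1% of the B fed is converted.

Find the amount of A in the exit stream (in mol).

58.6 mol

B reacted = 0.281 × 417 = 117.2 mol; ν_B = −2, so ξ = 117.2/2 = 58.59 mol.
Outlet amounts (n = n₀ + ν ξ):
  D: 274 − 1(58.59) = 215.4
  B: 417 − 2(58.59) = 299.8
  A: 0 + 1(58.59) = 58.59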